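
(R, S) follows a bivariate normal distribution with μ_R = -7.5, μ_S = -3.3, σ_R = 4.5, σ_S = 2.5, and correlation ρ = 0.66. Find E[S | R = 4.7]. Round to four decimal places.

1.1733

The regression of S on R has slope ρ·σ_S/σ_R and passes through (μ_R, μ_S).
E[S | R=4.7] = -3.3 + (0.66)·(2.5/4.5)·(4.7 − (-7.5)) = -3.3 + (0.366667)·(12.2) = 1.1733.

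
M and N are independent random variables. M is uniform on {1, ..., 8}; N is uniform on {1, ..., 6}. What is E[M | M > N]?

160/27

P(M > N) = 9/16.
Summing M·P(x,y) over outcomes with M > N gives 10/3.
E[M | M > N] = (10/3) / (9/16) = 160/27.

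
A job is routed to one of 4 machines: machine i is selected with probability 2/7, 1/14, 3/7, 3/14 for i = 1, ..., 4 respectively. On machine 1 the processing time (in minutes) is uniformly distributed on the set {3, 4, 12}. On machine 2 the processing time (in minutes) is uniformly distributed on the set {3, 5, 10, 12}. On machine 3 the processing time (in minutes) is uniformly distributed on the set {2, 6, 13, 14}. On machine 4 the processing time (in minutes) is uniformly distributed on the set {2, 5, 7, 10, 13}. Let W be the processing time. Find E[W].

E[W | machine 1] = (3+4+12)/3 = 19/3.
E[W | machine 2] = (3+5+10+12)/4 = 15/2.
E[W | machine 3] = (2+6+13+14)/4 = 35/4.
E[W | machine 4] = (2+5+7+10+13)/5 = 37/5.
By the law of total expectation,
E[W] = (2/7)·(19/3) + (1/14)·(15/2) + (3/7)·(35/4) + (3/14)·(37/5) = 1613/210.

1613/210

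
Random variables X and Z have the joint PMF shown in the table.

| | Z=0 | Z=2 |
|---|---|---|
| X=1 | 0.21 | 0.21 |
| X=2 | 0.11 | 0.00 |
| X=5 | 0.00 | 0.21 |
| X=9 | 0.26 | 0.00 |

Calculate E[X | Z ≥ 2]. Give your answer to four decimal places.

3.0000

P(Z ≥ 2) = 0.42.
Σ X·P over the event = 1·(0.21) + 5·(0.21) = 1.26.
E[X | Z ≥ 2] = (1.26) / (0.42) = 3.0000.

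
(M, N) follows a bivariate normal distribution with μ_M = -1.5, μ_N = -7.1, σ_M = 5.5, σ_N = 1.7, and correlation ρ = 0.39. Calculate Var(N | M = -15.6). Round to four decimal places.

The conditional variance in a bivariate normal is σ_N²(1 − ρ²), independent of x.
Var(N | M=-15.6) = (1.7)²·(1 − (0.39)²) = 2.89·0.8479 = 2.4504.

2.4504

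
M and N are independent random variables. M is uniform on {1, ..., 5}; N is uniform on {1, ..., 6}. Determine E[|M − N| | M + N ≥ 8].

8/5

Outcomes with M + N ≥ 8: (2,6), (3,5), (3,6), (4,4), (4,5), (4,6), (5,3), (5,4), (5,5), (5,6), each with probability 1/30.
E[|M − N| | M + N ≥ 8] = (4 + 2 + 3 + 0 + 1 + 2 + 2 + 1 + 0 + 1) / 10 = 8/5.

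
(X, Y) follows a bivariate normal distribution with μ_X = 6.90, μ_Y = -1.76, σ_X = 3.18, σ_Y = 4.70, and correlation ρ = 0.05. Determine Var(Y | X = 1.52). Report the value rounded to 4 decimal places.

Var(Y | X=x) = (1 − ρ²)·σ_Y².
Var(Y | X=1.52) = (4.70)²·(1 − (0.05)²) = 22.09·0.9975 = 22.0348.

22.0348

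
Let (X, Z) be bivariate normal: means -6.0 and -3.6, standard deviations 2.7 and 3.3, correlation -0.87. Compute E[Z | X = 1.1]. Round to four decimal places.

-11.1497

The regression of Z on X has slope ρ·σ_Z/σ_X and passes through (μ_X, μ_Z).
E[Z | X=1.1] = -3.6 + (-0.87)·(3.3/2.7)·(1.1 − (-6.0)) = -3.6 + (-1.063333)·(7.1) = -11.1497.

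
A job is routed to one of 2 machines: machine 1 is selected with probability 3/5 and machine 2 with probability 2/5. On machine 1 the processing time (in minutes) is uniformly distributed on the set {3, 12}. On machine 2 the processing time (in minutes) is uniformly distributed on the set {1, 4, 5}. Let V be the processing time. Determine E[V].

E[V | machine 1] = (3+12)/2 = 15/2.
E[V | machine 2] = (1+4+5)/3 = 10/3.
By the law of total expectation,
E[V] = (3/5)·(15/2) + (2/5)·(10/3) = 35/6.

35/6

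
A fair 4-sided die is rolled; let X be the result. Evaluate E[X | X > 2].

7/2

Given X > 2, X is equally likely to be any of {3, 4}.
E[X | X > 2] = (3 + 4) / 2 = 7/2.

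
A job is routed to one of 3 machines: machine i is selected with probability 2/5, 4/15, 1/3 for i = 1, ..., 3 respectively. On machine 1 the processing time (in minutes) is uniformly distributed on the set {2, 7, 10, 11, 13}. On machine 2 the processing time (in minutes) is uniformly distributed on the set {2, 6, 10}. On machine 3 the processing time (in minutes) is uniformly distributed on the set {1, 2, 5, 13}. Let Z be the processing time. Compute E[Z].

E[Z | machine 1] = (2+7+10+11+13)/5 = 43/5.
E[Z | machine 2] = (2+6+10)/3 = 6.
E[Z | machine 3] = (1+2+5+13)/4 = 21/4.
E[Z] = (2/5)·(43/5) + (4/15)·(6) + (1/3)·(21/4) = 679/100.

679/100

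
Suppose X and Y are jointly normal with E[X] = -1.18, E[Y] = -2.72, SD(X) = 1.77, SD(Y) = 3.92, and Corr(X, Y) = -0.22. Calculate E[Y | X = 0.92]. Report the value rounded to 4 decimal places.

-3.7432

The regression of Y on X has slope ρ·σ_Y/σ_X and passes through (μ_X, μ_Y).
E[Y | X=0.92] = -2.72 + (-0.22)·(3.92/1.77)·(0.92 − (-1.18)) = -2.72 + (-0.48723)·(2.1) = -3.7432.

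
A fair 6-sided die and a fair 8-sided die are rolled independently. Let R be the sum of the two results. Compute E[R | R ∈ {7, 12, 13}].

P(R ∈ {7, 12, 13}) = 11/48.
Σ over the event: 7·1/8 + 12·1/16 + 13·1/24 = 13/6.
E[R | R ∈ {7, 12, 13}] = (13/6) / (11/48) = 104/11.

104/11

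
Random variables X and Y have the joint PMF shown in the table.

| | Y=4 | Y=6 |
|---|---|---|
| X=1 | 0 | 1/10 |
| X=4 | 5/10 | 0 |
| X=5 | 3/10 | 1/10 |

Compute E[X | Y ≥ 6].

P(Y ≥ 6) = 1/5.
Σ X·P over the event = 1·(1/10) + 5·(1/10) = 3/5.
E[X | Y ≥ 6] = (3/5) / (1/5) = 3.

3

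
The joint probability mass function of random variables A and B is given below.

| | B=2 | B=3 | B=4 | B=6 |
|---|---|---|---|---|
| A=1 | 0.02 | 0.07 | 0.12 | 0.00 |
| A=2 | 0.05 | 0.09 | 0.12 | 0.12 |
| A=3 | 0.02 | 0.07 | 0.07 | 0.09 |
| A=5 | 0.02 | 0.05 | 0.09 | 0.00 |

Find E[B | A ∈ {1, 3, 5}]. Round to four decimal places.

3.7903

P(A ∈ {1, 3, 5}) = 0.62.
Summing B·P(A=x,B=y) over the conditioning event gives 2.35.
E[B | A ∈ {1, 3, 5}] = (2.35) / (0.62) = 3.7903.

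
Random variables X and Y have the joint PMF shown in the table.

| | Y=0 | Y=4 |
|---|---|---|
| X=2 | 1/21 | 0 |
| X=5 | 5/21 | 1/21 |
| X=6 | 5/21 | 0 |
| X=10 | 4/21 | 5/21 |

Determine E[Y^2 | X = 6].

0

P(X = 6) = 5/21.
Σ Y^2·P over the event = 0·(5/21) = 0.
E[Y^2 | X = 6] = (0) / (5/21) = 0.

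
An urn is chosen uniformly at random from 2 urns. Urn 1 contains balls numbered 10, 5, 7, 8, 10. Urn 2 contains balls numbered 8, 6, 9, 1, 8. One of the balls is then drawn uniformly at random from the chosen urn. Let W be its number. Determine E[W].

E[W | urn 1] = (10+5+7+8+10)/5 = 8.
E[W | urn 2] = (8+6+9+1+8)/5 = 32/5.
By the law of total expectation,
E[W] = (1/2)·(8) + (1/2)·(32/5) = 36/5.

36/5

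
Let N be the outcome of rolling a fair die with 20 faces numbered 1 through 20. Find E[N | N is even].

11

Given N is even, N is equally likely to be any of {2, 4, 6, 8, 10, 12, 14, 16, 18, 20}.
E[N | N is even] = (2 + 4 + 6 + 8 + 10 + 12 + 14 + 16 + 18 + 20) / 10 = 11.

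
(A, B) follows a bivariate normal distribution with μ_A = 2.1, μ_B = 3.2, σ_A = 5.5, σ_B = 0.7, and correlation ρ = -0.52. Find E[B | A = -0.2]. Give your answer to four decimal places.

For a bivariate normal, E[B | A=x] = μ_B + ρ·(σ_B/σ_A)·(x − μ_A).
E[B | A=-0.2] = 3.2 + (-0.52)·(0.7/5.5)·(-0.2 − (2.1)) = 3.2 + (-0.066182)·(-2.3) = 3.3522.

3.3522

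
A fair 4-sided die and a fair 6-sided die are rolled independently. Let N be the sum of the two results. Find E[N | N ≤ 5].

P(N ≤ 5) = 5/12.
Σ over the event: 2·1/24 + 3·1/12 + 4·1/8 + 5·1/6 = 5/3.
E[N | N ≤ 5] = (5/3) / (5/12) = 4.

4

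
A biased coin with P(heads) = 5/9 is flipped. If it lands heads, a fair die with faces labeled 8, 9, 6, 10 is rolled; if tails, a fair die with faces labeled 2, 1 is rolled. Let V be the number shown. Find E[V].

21/4

E[V | heads] = (8+9+6+10)/4 = 33/4.
E[V | tails] = (2+1)/2 = 3/2.
E[V] = (5/9)·(33/4) + (4/9)·(3/2) = 21/4.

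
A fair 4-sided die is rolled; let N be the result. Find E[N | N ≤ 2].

3/2

Given N ≤ 2, N is equally likely to be any of {1, 2}.
E[N | N ≤ 2] = (1 + 2) / 2 = 3/2.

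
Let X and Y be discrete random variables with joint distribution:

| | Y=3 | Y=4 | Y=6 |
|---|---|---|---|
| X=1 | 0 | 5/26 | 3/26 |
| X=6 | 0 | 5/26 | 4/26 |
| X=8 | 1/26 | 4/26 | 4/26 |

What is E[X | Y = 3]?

8

P(Y = 3) = 1/26.
Σ X·P over the event = 8·(1/26) = 4/13.
E[X | Y = 3] = (4/13) / (1/26) = 8.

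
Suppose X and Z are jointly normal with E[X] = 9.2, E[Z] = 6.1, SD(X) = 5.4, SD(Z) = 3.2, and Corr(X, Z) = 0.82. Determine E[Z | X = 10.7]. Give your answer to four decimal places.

For a bivariate normal, E[Z | X=x] = μ_Z + ρ·(σ_Z/σ_X)·(x − μ_X).
E[Z | X=10.7] = 6.1 + (0.82)·(3.2/5.4)·(10.7 − (9.2)) = 6.1 + (0.48593)·(1.5) = 6.8289.

6.8289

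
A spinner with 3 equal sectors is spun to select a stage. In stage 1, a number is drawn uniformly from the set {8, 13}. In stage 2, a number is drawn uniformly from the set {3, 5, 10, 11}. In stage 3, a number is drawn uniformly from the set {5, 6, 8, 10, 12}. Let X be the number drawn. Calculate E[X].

E[X | stage 1] = (8+13)/2 = 21/2.
E[X | stage 2] = (3+5+10+11)/4 = 29/4.
E[X | stage 3] = (5+6+8+10+12)/5 = 41/5.
E[X] = (1/3)·(21/2) + (1/3)·(29/4) + (1/3)·(41/5) = 173/20.

173/20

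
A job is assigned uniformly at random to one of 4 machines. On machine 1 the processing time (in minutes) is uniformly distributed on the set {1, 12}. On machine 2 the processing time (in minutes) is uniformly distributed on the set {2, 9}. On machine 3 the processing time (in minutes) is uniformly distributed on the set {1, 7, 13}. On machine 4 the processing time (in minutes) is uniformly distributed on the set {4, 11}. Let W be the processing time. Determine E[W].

53/8

E[W | machine 1] = (1+12)/2 = 13/2.
E[W | machine 2] = (2+9)/2 = 11/2.
E[W | machine 3] = (1+7+13)/3 = 7.
E[W | machine 4] = (4+11)/2 = 15/2.
E[W] = (1/4)·(13/2) + (1/4)·(11/2) + (1/4)·(7) + (1/4)·(15/2) = 53/8.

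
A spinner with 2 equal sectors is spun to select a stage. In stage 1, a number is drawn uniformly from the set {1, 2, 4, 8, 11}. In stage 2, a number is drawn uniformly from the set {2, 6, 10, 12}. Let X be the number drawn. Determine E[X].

127/20

E[X | stage 1] = (1+2+4+8+11)/5 = 26/5.
E[X | stage 2] = (2+6+10+12)/4 = 15/2.
By the law of total expectation,
E[X] = (1/2)·(26/5) + (1/2)·(15/2) = 127/20.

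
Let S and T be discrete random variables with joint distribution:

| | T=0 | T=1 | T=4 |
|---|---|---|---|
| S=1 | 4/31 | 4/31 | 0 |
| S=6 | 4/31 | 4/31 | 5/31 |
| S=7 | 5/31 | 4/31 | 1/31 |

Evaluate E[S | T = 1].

P(T = 1) = 12/31.
Σ S·P over the event = 1·(4/31) + 6·(4/31) + 7·(4/31) = 56/31.
E[S | T = 1] = (56/31) / (12/31) = 14/3.

14/3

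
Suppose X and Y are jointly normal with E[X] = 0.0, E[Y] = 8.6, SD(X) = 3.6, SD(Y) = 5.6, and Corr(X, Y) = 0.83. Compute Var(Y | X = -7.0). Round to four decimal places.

9.7561

The conditional variance in a bivariate normal is σ_Y²(1 − ρ²), independent of x.
Var(Y | X=-7.0) = (5.6)²·(1 − (0.83)²) = 31.36·0.3111 = 9.7561.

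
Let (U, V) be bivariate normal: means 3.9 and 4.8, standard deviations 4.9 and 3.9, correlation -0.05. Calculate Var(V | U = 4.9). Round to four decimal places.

The conditional variance in a bivariate normal is σ_V²(1 − ρ²), independent of x.
Var(V | U=4.9) = (3.9)²·(1 − (-0.05)²) = 15.21·0.9975 = 15.1720.

15.1720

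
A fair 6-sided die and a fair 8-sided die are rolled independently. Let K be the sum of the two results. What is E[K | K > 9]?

P(K > 9) = 5/16.
Σ over the event: 10·5/48 + 11·1/12 + 12·1/16 + 13·1/24 + 14·1/48 = 85/24.
E[K | K > 9] = (85/24) / (5/16) = 34/3.

34/3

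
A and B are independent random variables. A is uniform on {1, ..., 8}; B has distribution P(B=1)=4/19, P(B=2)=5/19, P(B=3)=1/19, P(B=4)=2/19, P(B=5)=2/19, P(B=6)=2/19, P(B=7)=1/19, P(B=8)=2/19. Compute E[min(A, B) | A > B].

P(A > B) = 41/76.
Summing min(A,B)·P(x,y) over outcomes with A > B gives 49/38.
E[min(A, B) | A > B] = (49/38) / (41/76) = 98/41.

98/41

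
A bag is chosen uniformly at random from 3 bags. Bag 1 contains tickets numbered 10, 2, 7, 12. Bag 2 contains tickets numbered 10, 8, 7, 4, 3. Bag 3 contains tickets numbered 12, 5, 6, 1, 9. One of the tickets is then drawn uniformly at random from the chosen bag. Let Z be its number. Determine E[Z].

E[Z | bag 1] = (10+2+7+12)/4 = 31/4.
E[Z | bag 2] = (10+8+7+4+3)/5 = 32/5.
E[Z | bag 3] = (12+5+6+1+9)/5 = 33/5.
By the law of total expectation,
E[Z] = (1/3)·(31/4) + (1/3)·(32/5) + (1/3)·(33/5) = 83/12.

83/12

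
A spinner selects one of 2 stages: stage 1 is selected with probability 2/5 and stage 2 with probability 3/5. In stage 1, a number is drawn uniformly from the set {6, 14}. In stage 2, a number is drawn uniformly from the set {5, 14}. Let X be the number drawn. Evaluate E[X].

E[X | stage 1] = (6+14)/2 = 10.
E[X | stage 2] = (5+14)/2 = 19/2.
By the law of total expectation,
E[X] = (2/5)·(10) + (3/5)·(19/2) = 97/10.

97/10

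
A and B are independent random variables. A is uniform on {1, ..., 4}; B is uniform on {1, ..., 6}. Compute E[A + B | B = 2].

P(B = 2) = 1/6.
Summing (A+B)·P(x,y) over outcomes with B = 2 gives 3/4.
E[A + B | B = 2] = (3/4) / (1/6) = 9/2.

9/2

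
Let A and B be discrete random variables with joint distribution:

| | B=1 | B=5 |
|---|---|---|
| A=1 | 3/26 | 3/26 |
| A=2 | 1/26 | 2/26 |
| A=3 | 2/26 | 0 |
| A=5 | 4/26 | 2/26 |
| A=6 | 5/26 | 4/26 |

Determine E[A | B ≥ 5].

P(B ≥ 5) = 11/26.
Σ A·P over the event = 1·(3/26) + 2·(2/26) + 5·(2/26) + 6·(4/26) = 41/26.
E[A | B ≥ 5] = (41/26) / (11/26) = 41/11.

41/11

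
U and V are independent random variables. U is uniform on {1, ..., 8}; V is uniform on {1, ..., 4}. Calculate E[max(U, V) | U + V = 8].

Outcomes with U + V = 8: (4,4), (5,3), (6,2), (7,1), each with probability 1/32.
E[max(U, V) | U + V = 8] = (4 + 5 + 6 + 7) / 4 = 11/2.

11/2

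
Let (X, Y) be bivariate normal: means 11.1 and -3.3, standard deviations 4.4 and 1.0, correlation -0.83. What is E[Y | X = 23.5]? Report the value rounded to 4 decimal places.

For a bivariate normal, E[Y | X=x] = μ_Y + ρ·(σ_Y/σ_X)·(x − μ_X).
E[Y | X=23.5] = -3.3 + (-0.83)·(1.0/4.4)·(23.5 − (11.1)) = -3.3 + (-0.18864)·(12.4) = -5.6391.

-5.6391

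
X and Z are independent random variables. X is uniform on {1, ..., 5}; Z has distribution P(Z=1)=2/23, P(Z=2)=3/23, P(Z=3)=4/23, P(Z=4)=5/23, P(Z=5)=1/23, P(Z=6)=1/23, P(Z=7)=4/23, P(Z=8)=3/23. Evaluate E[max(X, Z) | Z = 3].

P(Z = 3) = 4/23.
Summing max(X,Z)·P(x,y) over outcomes with Z = 3 gives 72/115.
E[max(X, Z) | Z = 3] = (72/115) / (4/23) = 18/5.

18/5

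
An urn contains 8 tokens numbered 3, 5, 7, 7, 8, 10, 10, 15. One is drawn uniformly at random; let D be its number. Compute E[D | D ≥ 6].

19/2

P(D ≥ 6) = 3/4.
Σ over the event: 7·1/4 + 8·1/8 + 10·1/4 + 15·1/8 = 57/8.
E[D | D ≥ 6] = (57/8) / (3/4) = 19/2.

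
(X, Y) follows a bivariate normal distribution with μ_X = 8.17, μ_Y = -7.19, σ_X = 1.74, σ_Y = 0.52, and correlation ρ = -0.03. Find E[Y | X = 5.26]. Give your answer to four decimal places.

E[Y | X=x] = μ_Y + ρ(σ_Y/σ_X)(x − μ_X) for jointly normal variables.
E[Y | X=5.26] = -7.19 + (-0.03)·(0.52/1.74)·(5.26 − (8.17)) = -7.19 + (-0.0089655)·(-2.91) = -7.1639.

-7.1639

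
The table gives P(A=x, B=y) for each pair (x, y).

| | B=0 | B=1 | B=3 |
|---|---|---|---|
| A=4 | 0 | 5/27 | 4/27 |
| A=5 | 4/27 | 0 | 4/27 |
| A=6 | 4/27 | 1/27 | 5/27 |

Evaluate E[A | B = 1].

P(B = 1) = 2/9.
Σ A·P over the event = 4·(5/27) + 6·(1/27) = 26/27.
E[A | B = 1] = (26/27) / (2/9) = 13/3.

13/3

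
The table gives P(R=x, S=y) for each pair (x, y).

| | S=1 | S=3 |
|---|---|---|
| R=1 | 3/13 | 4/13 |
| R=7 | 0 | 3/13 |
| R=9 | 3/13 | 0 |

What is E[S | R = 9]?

1

P(R = 9) = 3/13.
Σ S·P over the event = 1·(3/13) = 3/13.
E[S | R = 9] = (3/13) / (3/13) = 1.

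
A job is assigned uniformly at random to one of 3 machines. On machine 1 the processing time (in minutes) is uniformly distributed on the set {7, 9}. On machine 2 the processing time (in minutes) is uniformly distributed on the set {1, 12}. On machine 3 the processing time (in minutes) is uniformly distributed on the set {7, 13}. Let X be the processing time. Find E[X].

E[X | machine 1] = (7+9)/2 = 8.
E[X | machine 2] = (1+12)/2 = 13/2.
E[X | machine 3] = (7+13)/2 = 10.
By the law of total expectation,
E[X] = (1/3)·(8) + (1/3)·(13/2) + (1/3)·(10) = 49/6.

49/6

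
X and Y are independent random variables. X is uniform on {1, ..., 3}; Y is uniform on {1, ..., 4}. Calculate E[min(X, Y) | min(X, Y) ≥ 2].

Outcomes with min(X, Y) ≥ 2: (2,2), (2,3), (2,4), (3,2), (3,3), (3,4), each with probability 1/12.
E[min(X, Y) | min(X, Y) ≥ 2] = (2 + 2 + 2 + 2 + 3 + 3) / 6 = 7/3.

7/3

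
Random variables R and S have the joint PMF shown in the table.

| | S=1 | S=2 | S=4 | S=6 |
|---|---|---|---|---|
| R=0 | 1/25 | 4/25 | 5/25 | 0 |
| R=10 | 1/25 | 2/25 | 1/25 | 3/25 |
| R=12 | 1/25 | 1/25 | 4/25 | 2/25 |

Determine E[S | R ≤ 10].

56/17

P(R ≤ 10) = 17/25.
Σ S·P over the event = 1·(1/25) + 2·(4/25) + 4·(5/25) + 1·(1/25) + 2·(2/25) + 4·(1/25) + 6·(3/25) = 56/25.
E[S | R ≤ 10] = (56/25) / (17/25) = 56/17.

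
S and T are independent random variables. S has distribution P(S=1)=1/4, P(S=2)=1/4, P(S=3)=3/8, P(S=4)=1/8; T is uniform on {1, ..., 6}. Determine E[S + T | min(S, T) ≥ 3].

31/4

P(min(S, T) ≥ 3) = 1/3.
Summing (S+T)·P(x,y) over outcomes with min(S, T) ≥ 3 gives 31/12.
E[S + T | min(S, T) ≥ 3] = (31/12) / (1/3) = 31/4.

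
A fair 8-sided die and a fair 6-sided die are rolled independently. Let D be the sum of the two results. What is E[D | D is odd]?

8

P(D is odd) = 1/2.
Σ over the event: 3·1/24 + 5·1/12 + 7·1/8 + 9·1/8 + 11·1/12 + 13·1/24 = 4.
E[D | D is odd] = (4) / (1/2) = 8.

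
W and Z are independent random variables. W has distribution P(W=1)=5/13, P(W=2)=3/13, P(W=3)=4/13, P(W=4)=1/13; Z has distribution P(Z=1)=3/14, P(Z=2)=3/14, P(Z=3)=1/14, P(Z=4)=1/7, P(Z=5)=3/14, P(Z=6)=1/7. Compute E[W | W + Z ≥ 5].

P(W + Z ≥ 5) = 9/14.
Summing W·P(x,y) over outcomes with W + Z ≥ 5 gives 271/182.
E[W | W + Z ≥ 5] = (271/182) / (9/14) = 271/117.

271/117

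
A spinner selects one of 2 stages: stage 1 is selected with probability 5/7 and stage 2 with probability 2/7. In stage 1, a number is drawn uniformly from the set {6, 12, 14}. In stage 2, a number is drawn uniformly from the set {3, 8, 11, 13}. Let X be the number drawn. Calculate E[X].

425/42

E[X | stage 1] = (6+12+14)/3 = 32/3.
E[X | stage 2] = (3+8+11+13)/4 = 35/4.
E[X] = (5/7)·(32/3) + (2/7)·(35/4) = 425/42.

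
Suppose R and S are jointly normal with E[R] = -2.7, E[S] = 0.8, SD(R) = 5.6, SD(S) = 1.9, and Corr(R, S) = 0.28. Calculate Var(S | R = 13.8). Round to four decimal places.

3.3270

Var(S | R=x) = (1 − ρ²)·σ_S².
Var(S | R=13.8) = (1.9)²·(1 − (0.28)²) = 3.61·0.9216 = 3.3270.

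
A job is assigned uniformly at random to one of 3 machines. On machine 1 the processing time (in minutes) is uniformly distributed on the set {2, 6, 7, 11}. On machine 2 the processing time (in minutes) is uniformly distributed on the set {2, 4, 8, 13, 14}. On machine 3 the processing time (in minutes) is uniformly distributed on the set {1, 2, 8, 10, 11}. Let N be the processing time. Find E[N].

E[N | machine 1] = (2+6+7+11)/4 = 13/2.
E[N | machine 2] = (2+4+8+13+14)/5 = 41/5.
E[N | machine 3] = (1+2+8+10+11)/5 = 32/5.
By the law of total expectation,
E[N] = (1/3)·(13/2) + (1/3)·(41/5) + (1/3)·(32/5) = 211/30.

211/30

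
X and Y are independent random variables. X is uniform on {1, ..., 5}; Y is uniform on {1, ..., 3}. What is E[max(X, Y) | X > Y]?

35/9

P(X > Y) = 3/5.
Summing max(X,Y)·P(x,y) over outcomes with X > Y gives 7/3.
E[max(X, Y) | X > Y] = (7/3) / (3/5) = 35/9.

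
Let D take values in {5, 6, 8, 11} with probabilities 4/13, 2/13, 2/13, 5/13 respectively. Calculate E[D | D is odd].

25/3

P(D is odd) = 9/13.
Σ over the event: 5·4/13 + 11·5/13 = 75/13.
E[D | D is odd] = (75/13) / (9/13) = 25/3.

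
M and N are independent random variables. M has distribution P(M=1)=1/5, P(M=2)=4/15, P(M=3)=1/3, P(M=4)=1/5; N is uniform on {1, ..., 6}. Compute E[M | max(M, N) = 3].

P(max(M, N) = 3) = 11/45.
Summing M·P(x,y) over outcomes with max(M, N) = 3 gives 28/45.
E[M | max(M, N) = 3] = (28/45) / (11/45) = 28/11.

28/11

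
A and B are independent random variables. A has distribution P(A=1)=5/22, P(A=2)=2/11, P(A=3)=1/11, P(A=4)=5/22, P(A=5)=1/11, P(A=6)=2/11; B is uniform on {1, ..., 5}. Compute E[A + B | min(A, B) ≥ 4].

207/22

P(min(A, B) ≥ 4) = 1/5.
Summing (A+B)·P(x,y) over outcomes with min(A, B) ≥ 4 gives 207/110.
E[A + B | min(A, B) ≥ 4] = (207/110) / (1/5) = 207/22.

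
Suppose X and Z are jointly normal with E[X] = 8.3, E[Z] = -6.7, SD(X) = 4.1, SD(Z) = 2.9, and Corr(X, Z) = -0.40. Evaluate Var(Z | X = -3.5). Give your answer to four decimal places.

For a bivariate normal, Var(Z | X=x) = σ_Z²(1 − ρ²).
Var(Z | X=-3.5) = (2.9)²·(1 − (-0.40)²) = 8.41·0.84 = 7.0644.

7.0644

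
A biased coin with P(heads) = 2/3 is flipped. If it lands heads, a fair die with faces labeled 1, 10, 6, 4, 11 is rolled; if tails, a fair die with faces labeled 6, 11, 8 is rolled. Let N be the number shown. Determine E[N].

E[N | heads] = (1+10+6+4+11)/5 = 32/5.
E[N | tails] = (6+11+8)/3 = 25/3.
By the law of total expectation,
E[N] = (2/3)·(32/5) + (1/3)·(25/3) = 317/45.

317/45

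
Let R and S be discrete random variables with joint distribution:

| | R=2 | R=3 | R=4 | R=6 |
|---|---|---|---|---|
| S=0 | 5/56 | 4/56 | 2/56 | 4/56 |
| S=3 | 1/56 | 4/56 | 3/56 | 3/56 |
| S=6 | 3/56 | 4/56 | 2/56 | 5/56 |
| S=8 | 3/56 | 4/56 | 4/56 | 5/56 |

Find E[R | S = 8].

P(S = 8) = 2/7.
Σ R·P over the event = 2·(3/56) + 3·(4/56) + 4·(4/56) + 6·(5/56) = 8/7.
E[R | S = 8] = (8/7) / (2/7) = 4.

4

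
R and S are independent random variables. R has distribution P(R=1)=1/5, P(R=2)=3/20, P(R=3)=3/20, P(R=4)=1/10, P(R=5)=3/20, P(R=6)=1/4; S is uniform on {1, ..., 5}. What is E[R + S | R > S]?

P(R > S) = 13/25.
Summing (R+S)·P(x,y) over outcomes with R > S gives 387/100.
E[R + S | R > S] = (387/100) / (13/25) = 387/52.

387/52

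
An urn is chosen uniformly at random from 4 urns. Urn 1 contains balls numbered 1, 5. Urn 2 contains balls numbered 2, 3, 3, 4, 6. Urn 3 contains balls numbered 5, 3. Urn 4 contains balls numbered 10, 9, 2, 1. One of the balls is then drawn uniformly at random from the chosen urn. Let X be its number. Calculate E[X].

E[X | urn 1] = (1+5)/2 = 3.
E[X | urn 2] = (2+3+3+4+6)/5 = 18/5.
E[X | urn 3] = (5+3)/2 = 4.
E[X | urn 4] = (10+9+2+1)/4 = 11/2.
E[X] = (1/4)·(3) + (1/4)·(18/5) + (1/4)·(4) + (1/4)·(11/2) = 161/40.

161/40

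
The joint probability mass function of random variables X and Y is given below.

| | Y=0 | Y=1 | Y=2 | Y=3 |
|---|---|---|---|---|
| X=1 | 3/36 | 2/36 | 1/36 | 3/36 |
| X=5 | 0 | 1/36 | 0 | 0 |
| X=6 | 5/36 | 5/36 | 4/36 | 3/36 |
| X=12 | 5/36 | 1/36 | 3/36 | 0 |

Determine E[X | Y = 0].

P(Y = 0) = 13/36.
Summing X·P(X=x,Y=y) over the conditioning event gives 31/12.
E[X | Y = 0] = (31/12) / (13/36) = 93/13.

93/13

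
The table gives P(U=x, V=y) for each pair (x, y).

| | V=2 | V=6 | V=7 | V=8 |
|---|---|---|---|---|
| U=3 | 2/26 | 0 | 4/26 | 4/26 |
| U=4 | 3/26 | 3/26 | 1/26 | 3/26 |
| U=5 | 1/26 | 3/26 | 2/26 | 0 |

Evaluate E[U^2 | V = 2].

P(V = 2) = 3/13.
Σ U^2·P over the event = 9·(2/26) + 16·(3/26) + 25·(1/26) = 7/2.
E[U^2 | V = 2] = (7/2) / (3/13) = 91/6.

91/6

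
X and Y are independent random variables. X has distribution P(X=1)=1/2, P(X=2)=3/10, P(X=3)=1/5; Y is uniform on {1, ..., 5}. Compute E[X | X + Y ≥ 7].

18/7

P(X + Y ≥ 7) = 7/50.
Summing X·P(x,y) over outcomes with X + Y ≥ 7 gives 9/25.
E[X | X + Y ≥ 7] = (9/25) / (7/50) = 18/7.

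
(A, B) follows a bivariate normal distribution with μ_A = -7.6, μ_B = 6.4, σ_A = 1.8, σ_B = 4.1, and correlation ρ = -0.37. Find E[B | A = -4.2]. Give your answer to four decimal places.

E[B | A=x] = μ_B + ρ(σ_B/σ_A)(x − μ_A) for jointly normal variables.
E[B | A=-4.2] = 6.4 + (-0.37)·(4.1/1.8)·(-4.2 − (-7.6)) = 6.4 + (-0.842778)·(3.4) = 3.5346.

3.5346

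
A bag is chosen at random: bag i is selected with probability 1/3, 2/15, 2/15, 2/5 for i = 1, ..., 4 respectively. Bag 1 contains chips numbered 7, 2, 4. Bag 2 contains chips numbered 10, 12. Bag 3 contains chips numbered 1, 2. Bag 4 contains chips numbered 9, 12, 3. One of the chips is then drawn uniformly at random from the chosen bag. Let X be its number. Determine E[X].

284/45

E[X | bag 1] = (7+2+4)/3 = 13/3.
E[X | bag 2] = (10+12)/2 = 11.
E[X | bag 3] = (1+2)/2 = 3/2.
E[X | bag 4] = (9+12+3)/3 = 8.
E[X] = (1/3)·(13/3) + (2/15)·(11) + (2/15)·(3/2) + (2/5)·(8) = 284/45.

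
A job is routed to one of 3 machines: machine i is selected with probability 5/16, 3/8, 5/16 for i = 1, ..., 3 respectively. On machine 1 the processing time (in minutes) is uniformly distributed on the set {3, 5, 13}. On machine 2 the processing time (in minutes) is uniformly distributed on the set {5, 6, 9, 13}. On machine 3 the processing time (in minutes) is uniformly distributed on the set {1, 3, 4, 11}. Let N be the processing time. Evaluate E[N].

E[N | machine 1] = (3+5+13)/3 = 7.
E[N | machine 2] = (5+6+9+13)/4 = 33/4.
E[N | machine 3] = (1+3+4+11)/4 = 19/4.
E[N] = (5/16)·(7) + (3/8)·(33/4) + (5/16)·(19/4) = 433/64.

433/64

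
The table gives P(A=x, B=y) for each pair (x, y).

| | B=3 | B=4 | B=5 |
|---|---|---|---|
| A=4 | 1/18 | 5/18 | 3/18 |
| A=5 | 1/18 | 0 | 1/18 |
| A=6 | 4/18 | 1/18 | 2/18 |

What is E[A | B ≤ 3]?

P(B ≤ 3) = 1/3.
Σ A·P over the event = 4·(1/18) + 5·(1/18) + 6·(4/18) = 11/6.
E[A | B ≤ 3] = (11/6) / (1/3) = 11/2.

11/2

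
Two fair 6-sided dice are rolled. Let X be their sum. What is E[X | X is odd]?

P(X is odd) = 1/2.
Σ over the event: 3·1/18 + 5·1/9 + 7·1/6 + 9·1/9 + 11·1/18 = 7/2.
E[X | X is odd] = (7/2) / (1/2) = 7.

7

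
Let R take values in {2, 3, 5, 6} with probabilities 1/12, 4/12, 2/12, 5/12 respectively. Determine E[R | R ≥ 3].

52/11

P(R ≥ 3) = 11/12.
Σ over the event: 3·1/3 + 5·1/6 + 6·5/12 = 13/3.
E[R | R ≥ 3] = (13/3) / (11/12) = 52/11.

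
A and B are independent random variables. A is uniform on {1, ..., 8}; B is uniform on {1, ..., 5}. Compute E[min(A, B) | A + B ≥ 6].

29/10

P(A + B ≥ 6) = 3/4.
Summing min(A,B)·P(x,y) over outcomes with A + B ≥ 6 gives 87/40.
E[min(A, B) | A + B ≥ 6] = (87/40) / (3/4) = 29/10.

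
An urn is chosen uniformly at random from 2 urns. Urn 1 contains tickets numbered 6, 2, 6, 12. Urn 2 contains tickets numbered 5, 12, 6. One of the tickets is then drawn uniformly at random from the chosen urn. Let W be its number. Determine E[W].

E[W | urn 1] = (6+2+6+12)/4 = 13/2.
E[W | urn 2] = (5+12+6)/3 = 23/3.
By the law of total expectation,
E[W] = (1/2)·(13/2) + (1/2)·(23/3) = 85/12.

85/12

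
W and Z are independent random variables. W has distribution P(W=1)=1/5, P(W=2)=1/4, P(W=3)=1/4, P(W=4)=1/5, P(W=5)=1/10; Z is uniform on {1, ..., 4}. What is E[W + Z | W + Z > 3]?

385/67

P(W + Z > 3) = 67/80.
Summing (W+Z)·P(x,y) over outcomes with W + Z > 3 gives 77/16.
E[W + Z | W + Z > 3] = (77/16) / (67/80) = 385/67.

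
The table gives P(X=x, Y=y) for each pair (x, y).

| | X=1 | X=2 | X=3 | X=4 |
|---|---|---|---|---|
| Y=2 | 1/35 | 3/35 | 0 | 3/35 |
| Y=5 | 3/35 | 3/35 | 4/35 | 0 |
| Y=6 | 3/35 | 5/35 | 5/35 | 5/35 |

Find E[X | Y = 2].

19/7

P(Y = 2) = 1/5.
Summing X·P(X=x,Y=y) over the conditioning event gives 19/35.
E[X | Y = 2] = (19/35) / (1/5) = 19/7.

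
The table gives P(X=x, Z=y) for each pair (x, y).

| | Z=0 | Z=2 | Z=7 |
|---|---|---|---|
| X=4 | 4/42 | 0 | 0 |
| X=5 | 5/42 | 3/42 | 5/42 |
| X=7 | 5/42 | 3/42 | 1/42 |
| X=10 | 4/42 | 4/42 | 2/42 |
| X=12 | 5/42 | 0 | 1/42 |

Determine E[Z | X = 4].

P(X = 4) = 2/21.
Σ Z·P over the event = 0·(4/42) = 0.
E[Z | X = 4] = (0) / (2/21) = 0.

0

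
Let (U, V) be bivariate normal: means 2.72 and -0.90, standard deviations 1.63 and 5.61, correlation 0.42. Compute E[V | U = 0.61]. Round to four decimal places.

-3.9501

The regression of V on U has slope ρ·σ_V/σ_U and passes through (μ_U, μ_V).
E[V | U=0.61] = -0.90 + (0.42)·(5.61/1.63)·(0.61 − (2.72)) = -0.90 + (1.4455215)·(-2.11) = -3.9501.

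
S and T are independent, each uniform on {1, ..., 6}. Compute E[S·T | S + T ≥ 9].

P(S + T ≥ 9) = 5/18.
Summing ST·P(x,y) over outcomes with S + T ≥ 9 gives 245/36.
E[S·T | S + T ≥ 9] = (245/36) / (5/18) = 49/2.

49/2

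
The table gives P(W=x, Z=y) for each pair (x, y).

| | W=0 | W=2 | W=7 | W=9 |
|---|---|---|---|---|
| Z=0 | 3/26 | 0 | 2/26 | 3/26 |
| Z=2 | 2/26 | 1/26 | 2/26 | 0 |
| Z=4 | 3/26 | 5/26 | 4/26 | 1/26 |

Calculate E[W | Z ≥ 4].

P(Z ≥ 4) = 1/2.
Σ W·P over the event = 0·(3/26) + 2·(5/26) + 7·(4/26) + 9·(1/26) = 47/26.
E[W | Z ≥ 4] = (47/26) / (1/2) = 47/13.

47/13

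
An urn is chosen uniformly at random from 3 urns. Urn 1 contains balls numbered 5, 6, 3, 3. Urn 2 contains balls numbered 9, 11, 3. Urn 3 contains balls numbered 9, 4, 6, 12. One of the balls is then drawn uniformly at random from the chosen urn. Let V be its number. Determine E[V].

E[V | urn 1] = (5+6+3+3)/4 = 17/4.
E[V | urn 2] = (9+11+3)/3 = 23/3.
E[V | urn 3] = (9+4+6+12)/4 = 31/4.
By the law of total expectation,
E[V] = (1/3)·(17/4) + (1/3)·(23/3) + (1/3)·(31/4) = 59/9.

59/9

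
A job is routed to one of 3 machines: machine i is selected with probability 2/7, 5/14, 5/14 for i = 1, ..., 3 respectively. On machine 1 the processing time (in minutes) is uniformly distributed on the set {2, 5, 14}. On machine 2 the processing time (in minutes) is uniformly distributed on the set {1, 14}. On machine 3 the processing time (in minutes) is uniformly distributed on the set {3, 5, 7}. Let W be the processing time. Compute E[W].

E[W | machine 1] = (2+5+14)/3 = 7.
E[W | machine 2] = (1+14)/2 = 15/2.
E[W | machine 3] = (3+5+7)/3 = 5.
E[W] = (2/7)·(7) + (5/14)·(15/2) + (5/14)·(5) = 181/28.

181/28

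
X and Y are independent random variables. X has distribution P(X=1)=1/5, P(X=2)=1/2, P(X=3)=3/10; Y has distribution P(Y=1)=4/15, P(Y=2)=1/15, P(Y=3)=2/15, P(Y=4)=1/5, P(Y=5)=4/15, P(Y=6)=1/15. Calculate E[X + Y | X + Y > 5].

P(X + Y > 5) = 8/15.
Summing (X+Y)·P(x,y) over outcomes with X + Y > 5 gives 277/75.
E[X + Y | X + Y > 5] = (277/75) / (8/15) = 277/40.

277/40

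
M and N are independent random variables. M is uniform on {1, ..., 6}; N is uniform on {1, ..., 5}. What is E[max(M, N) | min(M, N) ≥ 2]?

9/2

P(min(M, N) ≥ 2) = 2/3.
Summing max(M,N)·P(x,y) over outcomes with min(M, N) ≥ 2 gives 3.
E[max(M, N) | min(M, N) ≥ 2] = (3) / (2/3) = 9/2.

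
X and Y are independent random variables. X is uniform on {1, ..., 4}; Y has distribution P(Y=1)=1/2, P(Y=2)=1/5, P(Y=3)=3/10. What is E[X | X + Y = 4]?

11/5

P(X + Y = 4) = 1/4.
Summing X·P(x,y) over outcomes with X + Y = 4 gives 11/20.
E[X | X + Y = 4] = (11/20) / (1/4) = 11/5.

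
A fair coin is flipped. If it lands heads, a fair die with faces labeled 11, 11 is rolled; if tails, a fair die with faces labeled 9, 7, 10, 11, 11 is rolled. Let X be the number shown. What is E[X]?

103/10

E[X | heads] = (11+11)/2 = 11.
E[X | tails] = (9+7+10+11+11)/5 = 48/5.
By the law of total expectation,
E[X] = (1/2)·(11) + (1/2)·(48/5) = 103/10.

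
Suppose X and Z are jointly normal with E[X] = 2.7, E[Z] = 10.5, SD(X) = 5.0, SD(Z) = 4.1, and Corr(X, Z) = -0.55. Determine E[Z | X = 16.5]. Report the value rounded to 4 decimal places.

E[Z | X=x] = μ_Z + ρ(σ_Z/σ_X)(x − μ_X) for jointly normal variables.
E[Z | X=16.5] = 10.5 + (-0.55)·(4.1/5.0)·(16.5 − (2.7)) = 10.5 + (-0.451)·(13.8) = 4.2762.

4.2762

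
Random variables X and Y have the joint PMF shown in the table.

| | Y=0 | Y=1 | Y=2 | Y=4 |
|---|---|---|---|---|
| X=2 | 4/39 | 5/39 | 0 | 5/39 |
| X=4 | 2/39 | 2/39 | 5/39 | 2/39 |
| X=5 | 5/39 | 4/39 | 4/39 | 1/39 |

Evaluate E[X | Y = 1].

P(Y = 1) = 11/39.
Σ X·P over the event = 2·(5/39) + 4·(2/39) + 5·(4/39) = 38/39.
E[X | Y = 1] = (38/39) / (11/39) = 38/11.

38/11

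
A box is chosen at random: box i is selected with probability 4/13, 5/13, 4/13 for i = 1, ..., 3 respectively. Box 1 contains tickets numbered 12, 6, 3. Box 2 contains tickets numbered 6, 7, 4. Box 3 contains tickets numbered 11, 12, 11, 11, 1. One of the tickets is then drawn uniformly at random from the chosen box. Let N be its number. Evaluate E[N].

1397/195

E[N | box 1] = (12+6+3)/3 = 7.
E[N | box 2] = (6+7+4)/3 = 17/3.
E[N | box 3] = (11+12+11+11+1)/5 = 46/5.
E[N] = (4/13)·(7) + (5/13)·(17/3) + (4/13)·(46/5) = 1397/195.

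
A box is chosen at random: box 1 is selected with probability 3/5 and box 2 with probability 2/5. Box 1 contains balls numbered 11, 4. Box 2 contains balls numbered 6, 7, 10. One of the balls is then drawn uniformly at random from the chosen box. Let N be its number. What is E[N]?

227/30

E[N | box 1] = (11+4)/2 = 15/2.
E[N | box 2] = (6+7+10)/3 = 23/3.
By the law of total expectation,
E[N] = (3/5)·(15/2) + (2/5)·(23/3) = 227/30.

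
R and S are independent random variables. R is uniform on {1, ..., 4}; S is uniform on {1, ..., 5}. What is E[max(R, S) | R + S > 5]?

43/10

Outcomes with R + S > 5: (1,5), (2,4), (2,5), (3,3), (3,4), (3,5), (4,2), (4,3), (4,4), (4,5), each with probability 1/20.
E[max(R, S) | R + S > 5] = (5 + 4 + 5 + 3 + 4 + 5 + 4 + 4 + 4 + 5) / 10 = 43/10.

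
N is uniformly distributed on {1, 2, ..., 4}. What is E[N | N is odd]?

Given N is odd, N is equally likely to be any of {1, 3}.
E[N | N is odd] = (1 + 3) / 2 = 2.

2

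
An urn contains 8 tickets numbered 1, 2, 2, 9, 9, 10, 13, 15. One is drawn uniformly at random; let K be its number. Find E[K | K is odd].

47/5

P(K is odd) = 5/8.
Σ over the event: 1·1/8 + 9·1/4 + 13·1/8 + 15·1/8 = 47/8.
E[K | K is odd] = (47/8) / (5/8) = 47/5.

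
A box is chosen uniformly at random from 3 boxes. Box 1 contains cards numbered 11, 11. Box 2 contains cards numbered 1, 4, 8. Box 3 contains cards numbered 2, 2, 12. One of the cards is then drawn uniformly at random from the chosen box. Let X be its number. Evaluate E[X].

62/9

E[X | box 1] = (11+11)/2 = 11.
E[X | box 2] = (1+4+8)/3 = 13/3.
E[X | box 3] = (2+2+12)/3 = 16/3.
By the law of total expectation,
E[X] = (1/3)·(11) + (1/3)·(13/3) + (1/3)·(16/3) = 62/9.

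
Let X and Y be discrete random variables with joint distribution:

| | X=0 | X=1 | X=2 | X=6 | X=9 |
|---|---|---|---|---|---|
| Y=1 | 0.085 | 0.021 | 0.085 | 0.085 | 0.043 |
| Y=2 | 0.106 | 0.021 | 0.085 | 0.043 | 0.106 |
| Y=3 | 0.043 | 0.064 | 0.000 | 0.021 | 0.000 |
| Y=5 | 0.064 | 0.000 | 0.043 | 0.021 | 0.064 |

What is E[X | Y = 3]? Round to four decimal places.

P(Y = 3) = 0.128.
Σ X·P over the event = 0·(0.043) + 1·(0.064) + 6·(0.021) = 0.190.
E[X | Y = 3] = (0.190) / (0.128) = 1.4844.

1.4844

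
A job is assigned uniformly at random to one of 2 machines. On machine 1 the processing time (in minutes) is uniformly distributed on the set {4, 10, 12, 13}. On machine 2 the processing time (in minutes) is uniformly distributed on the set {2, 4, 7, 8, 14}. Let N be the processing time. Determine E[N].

E[N | machine 1] = (4+10+12+13)/4 = 39/4.
E[N | machine 2] = (2+4+7+8+14)/5 = 7.
By the law of total expectation,
E[N] = (1/2)·(39/4) + (1/2)·(7) = 67/8.

67/8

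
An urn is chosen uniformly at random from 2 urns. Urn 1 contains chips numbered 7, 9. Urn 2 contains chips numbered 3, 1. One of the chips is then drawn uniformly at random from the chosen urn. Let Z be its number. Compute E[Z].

5

E[Z | urn 1] = (7+9)/2 = 8.
E[Z | urn 2] = (3+1)/2 = 2.
By the law of total expectation,
E[Z] = (1/2)·(8) + (1/2)·(2) = 5.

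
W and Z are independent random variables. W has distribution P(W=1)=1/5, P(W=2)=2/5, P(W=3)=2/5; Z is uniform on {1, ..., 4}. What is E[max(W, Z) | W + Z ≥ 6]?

P(W + Z ≥ 6) = 3/10.
Summing max(W,Z)·P(x,y) over outcomes with W + Z ≥ 6 gives 11/10.
E[max(W, Z) | W + Z ≥ 6] = (11/10) / (3/10) = 11/3.

11/3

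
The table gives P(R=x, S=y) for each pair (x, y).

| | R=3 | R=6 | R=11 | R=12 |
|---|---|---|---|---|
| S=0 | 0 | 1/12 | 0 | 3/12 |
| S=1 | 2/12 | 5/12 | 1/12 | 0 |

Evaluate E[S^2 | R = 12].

0

P(R = 12) = 1/4.
Σ S^2·P over the event = 0·(3/12) = 0.
E[S^2 | R = 12] = (0) / (1/4) = 0.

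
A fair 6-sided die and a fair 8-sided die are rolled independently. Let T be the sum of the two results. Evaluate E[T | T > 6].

P(T > 6) = 11/16.
Σ over the event: 7·1/8 + 8·1/8 + 9·1/8 + 10·5/48 + 11·1/12 + 12·1/16 + 13·1/24 + 14·1/48 = 157/24.
E[T | T > 6] = (157/24) / (11/16) = 314/33.

314/33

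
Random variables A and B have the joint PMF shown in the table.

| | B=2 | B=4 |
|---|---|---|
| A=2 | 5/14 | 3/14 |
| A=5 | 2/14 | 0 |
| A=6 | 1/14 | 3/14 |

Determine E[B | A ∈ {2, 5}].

P(A ∈ {2, 5}) = 5/7.
Σ B·P over the event = 2·(5/14) + 4·(3/14) + 2·(2/14) = 13/7.
E[B | A ∈ {2, 5}] = (13/7) / (5/7) = 13/5.

13/5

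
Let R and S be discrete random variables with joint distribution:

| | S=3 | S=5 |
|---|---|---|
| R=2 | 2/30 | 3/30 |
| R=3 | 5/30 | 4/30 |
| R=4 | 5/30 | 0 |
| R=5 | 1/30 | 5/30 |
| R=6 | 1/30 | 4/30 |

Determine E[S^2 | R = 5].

P(R = 5) = 1/5.
Σ S^2·P over the event = 9·(1/30) + 25·(5/30) = 67/15.
E[S^2 | R = 5] = (67/15) / (1/5) = 67/3.

67/3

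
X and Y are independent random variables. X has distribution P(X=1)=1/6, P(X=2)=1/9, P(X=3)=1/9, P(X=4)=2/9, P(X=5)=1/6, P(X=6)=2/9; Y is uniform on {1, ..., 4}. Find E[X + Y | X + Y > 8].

103/11

P(X + Y > 8) = 11/72.
Summing (X+Y)·P(x,y) over outcomes with X + Y > 8 gives 103/72.
E[X + Y | X + Y > 8] = (103/72) / (11/72) = 103/11.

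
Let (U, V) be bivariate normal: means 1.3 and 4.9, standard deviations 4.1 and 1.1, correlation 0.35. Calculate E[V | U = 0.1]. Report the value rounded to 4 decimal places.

E[V | U=x] = μ_V + ρ(σ_V/σ_U)(x − μ_U) for jointly normal variables.
E[V | U=0.1] = 4.9 + (0.35)·(1.1/4.1)·(0.1 − (1.3)) = 4.9 + (0.093902)·(-1.2) = 4.7873.

4.7873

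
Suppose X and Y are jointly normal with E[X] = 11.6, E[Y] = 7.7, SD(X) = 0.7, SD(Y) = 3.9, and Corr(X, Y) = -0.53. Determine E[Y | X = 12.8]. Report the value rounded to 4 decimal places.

E[Y | X=x] = μ_Y + ρ(σ_Y/σ_X)(x − μ_X) for jointly normal variables.
E[Y | X=12.8] = 7.7 + (-0.53)·(3.9/0.7)·(12.8 − (11.6)) = 7.7 + (-2.95286)·(1.2) = 4.1566.

4.1566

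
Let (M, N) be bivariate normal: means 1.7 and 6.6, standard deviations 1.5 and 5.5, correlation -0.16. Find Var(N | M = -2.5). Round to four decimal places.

29.4756

Var(N | M=x) = (1 − ρ²)·σ_N².
Var(N | M=-2.5) = (5.5)²·(1 − (-0.16)²) = 30.25·0.9744 = 29.4756.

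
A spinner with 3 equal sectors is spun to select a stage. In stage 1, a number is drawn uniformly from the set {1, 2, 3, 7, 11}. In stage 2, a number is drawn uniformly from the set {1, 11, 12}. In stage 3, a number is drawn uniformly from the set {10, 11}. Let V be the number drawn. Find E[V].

233/30

E[V | stage 1] = (1+2+3+7+11)/5 = 24/5.
E[V | stage 2] = (1+11+12)/3 = 8.
E[V | stage 3] = (10+11)/2 = 21/2.
By the law of total expectation,
E[V] = (1/3)·(24/5) + (1/3)·(8) + (1/3)·(21/2) = 233/30.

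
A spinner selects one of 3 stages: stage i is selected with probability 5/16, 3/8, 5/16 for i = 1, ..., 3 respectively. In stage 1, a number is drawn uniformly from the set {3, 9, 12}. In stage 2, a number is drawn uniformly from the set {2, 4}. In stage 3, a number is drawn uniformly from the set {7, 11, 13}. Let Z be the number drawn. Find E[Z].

329/48

E[Z | stage 1] = (3+9+12)/3 = 8.
E[Z | stage 2] = (2+4)/2 = 3.
E[Z | stage 3] = (7+11+13)/3 = 31/3.
E[Z] = (5/16)·(8) + (3/8)·(3) + (5/16)·(31/3) = 329/48.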